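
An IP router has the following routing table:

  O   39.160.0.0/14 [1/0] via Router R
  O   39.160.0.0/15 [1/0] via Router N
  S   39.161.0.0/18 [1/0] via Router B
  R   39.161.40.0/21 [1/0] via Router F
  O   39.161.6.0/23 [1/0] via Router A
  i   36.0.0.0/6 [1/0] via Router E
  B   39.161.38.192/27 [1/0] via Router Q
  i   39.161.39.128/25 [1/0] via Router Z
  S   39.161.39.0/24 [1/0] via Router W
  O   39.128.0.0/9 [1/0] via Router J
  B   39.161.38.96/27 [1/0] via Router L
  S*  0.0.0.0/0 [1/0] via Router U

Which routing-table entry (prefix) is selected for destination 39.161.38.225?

Entries matching 39.161.38.225:
  0.0.0.0/0 (default, matches everything)
  36.0.0.0/6 (36.0.0.0 - 39.255.255.255)
  39.128.0.0/9 (39.128.0.0 - 39.255.255.255)
  39.160.0.0/14 (39.160.0.0 - 39.163.255.255)
  39.160.0.0/15 (39.160.0.0 - 39.161.255.255)
  39.161.0.0/18 (39.161.0.0 - 39.161.63.255)
Most specific is 39.161.0.0/18.

39.161.0.0/18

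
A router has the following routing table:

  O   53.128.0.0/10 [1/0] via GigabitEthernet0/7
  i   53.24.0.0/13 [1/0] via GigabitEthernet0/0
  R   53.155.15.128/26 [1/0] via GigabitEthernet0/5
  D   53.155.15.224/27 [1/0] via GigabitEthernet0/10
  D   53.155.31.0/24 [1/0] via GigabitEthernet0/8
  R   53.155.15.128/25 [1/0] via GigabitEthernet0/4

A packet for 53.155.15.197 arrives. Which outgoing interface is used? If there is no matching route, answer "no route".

Routes whose prefix contains 53.155.15.197:
  53.128.0.0/10 (53.128.0.0 - 53.191.255.255) -> GigabitEthernet0/7
  53.155.15.128/25 (53.155.15.128 - 53.155.15.255) -> GigabitEthernet0/4
More-specific entries that do NOT match:
  53.155.15.224/27 (53.155.15.224 - 53.155.15.255) does not contain 53.155.15.197
  53.155.15.128/26 (53.155.15.128 - 53.155.15.191) does not contain 53.155.15.197
Longest matching prefix is /25 -> interface GigabitEthernet0/4.

GigabitEthernet0/4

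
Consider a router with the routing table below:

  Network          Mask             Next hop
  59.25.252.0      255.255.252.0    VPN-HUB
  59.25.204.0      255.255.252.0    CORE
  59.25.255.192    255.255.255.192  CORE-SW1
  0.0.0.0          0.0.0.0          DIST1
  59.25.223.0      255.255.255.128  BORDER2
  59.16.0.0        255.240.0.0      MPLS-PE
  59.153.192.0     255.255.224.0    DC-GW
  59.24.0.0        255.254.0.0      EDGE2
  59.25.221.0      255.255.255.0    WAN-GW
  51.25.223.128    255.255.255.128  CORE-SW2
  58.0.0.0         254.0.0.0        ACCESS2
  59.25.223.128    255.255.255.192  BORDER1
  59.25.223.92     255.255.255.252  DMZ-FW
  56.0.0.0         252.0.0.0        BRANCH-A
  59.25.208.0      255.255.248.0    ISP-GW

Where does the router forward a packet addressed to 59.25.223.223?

EDGE2

Routes whose prefix contains 59.25.223.223:
  0.0.0.0/0 (default, matches everything) -> DIST1
  56.0.0.0/6 (56.0.0.0 - 59.255.255.255) -> BRANCH-A
  58.0.0.0/7 (58.0.0.0 - 59.255.255.255) -> ACCESS2
  59.16.0.0/12 (59.16.0.0 - 59.31.255.255) -> MPLS-PE
  59.24.0.0/15 (59.24.0.0 - 59.25.255.255) -> EDGE2
More-specific entries that do NOT match:
  59.25.223.92/30 (59.25.223.92 - 59.25.223.95) does not contain 59.25.223.223
  59.25.255.192/26 (59.25.255.192 - 59.25.255.255) does not contain 59.25.223.223
  59.25.223.128/26 (59.25.223.128 - 59.25.223.191) does not contain 59.25.223.223
  59.25.223.0/25 (59.25.223.0 - 59.25.223.127) does not contain 59.25.223.223
  51.25.223.128/25 (51.25.223.128 - 51.25.223.255) does not contain 59.25.223.223
  59.25.221.0/24 (59.25.221.0 - 59.25.221.255) does not contain 59.25.223.223
  59.25.252.0/22 (59.25.252.0 - 59.25.255.255) does not contain 59.25.223.223
  59.25.204.0/22 (59.25.204.0 - 59.25.207.255) does not contain 59.25.223.223
  59.25.208.0/21 (59.25.208.0 - 59.25.215.255) does not contain 59.25.223.223
  59.153.192.0/19 (59.153.192.0 - 59.153.223.255) does not contain 59.25.223.223
Longest matching prefix is /15 -> next hop EDGE2.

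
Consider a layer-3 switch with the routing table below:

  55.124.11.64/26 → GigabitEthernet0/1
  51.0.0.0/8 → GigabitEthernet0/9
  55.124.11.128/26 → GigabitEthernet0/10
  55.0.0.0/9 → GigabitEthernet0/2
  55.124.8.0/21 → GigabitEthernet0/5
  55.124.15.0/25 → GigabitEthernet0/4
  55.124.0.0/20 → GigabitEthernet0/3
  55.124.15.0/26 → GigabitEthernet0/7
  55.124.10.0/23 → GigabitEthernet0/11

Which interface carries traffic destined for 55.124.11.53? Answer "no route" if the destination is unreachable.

GigabitEthernet0/11

Routes whose prefix contains 55.124.11.53:
  55.0.0.0/9 (55.0.0.0 - 55.127.255.255) -> GigabitEthernet0/2
  55.124.0.0/20 (55.124.0.0 - 55.124.15.255) -> GigabitEthernet0/3
  55.124.8.0/21 (55.124.8.0 - 55.124.15.255) -> GigabitEthernet0/5
  55.124.10.0/23 (55.124.10.0 - 55.124.11.255) -> GigabitEthernet0/11
More-specific entries that do NOT match:
  55.124.11.64/26 (55.124.11.64 - 55.124.11.127) does not contain 55.124.11.53
  55.124.11.128/26 (55.124.11.128 - 55.124.11.191) does not contain 55.124.11.53
  55.124.15.0/26 (55.124.15.0 - 55.124.15.63) does not contain 55.124.11.53
  55.124.15.0/25 (55.124.15.0 - 55.124.15.127) does not contain 55.124.11.53
Longest matching prefix is /23 -> interface GigabitEthernet0/11.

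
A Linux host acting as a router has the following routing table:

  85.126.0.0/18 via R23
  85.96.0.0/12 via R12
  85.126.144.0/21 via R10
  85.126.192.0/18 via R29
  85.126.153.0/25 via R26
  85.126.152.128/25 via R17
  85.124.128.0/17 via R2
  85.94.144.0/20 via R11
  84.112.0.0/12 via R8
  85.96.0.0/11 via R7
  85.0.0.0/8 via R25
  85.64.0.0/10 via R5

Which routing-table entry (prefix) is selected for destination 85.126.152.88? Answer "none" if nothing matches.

85.96.0.0/11

Entries matching 85.126.152.88:
  85.0.0.0/8 (85.0.0.0 - 85.255.255.255)
  85.64.0.0/10 (85.64.0.0 - 85.127.255.255)
  85.96.0.0/11 (85.96.0.0 - 85.127.255.255)
Most specific is 85.96.0.0/11.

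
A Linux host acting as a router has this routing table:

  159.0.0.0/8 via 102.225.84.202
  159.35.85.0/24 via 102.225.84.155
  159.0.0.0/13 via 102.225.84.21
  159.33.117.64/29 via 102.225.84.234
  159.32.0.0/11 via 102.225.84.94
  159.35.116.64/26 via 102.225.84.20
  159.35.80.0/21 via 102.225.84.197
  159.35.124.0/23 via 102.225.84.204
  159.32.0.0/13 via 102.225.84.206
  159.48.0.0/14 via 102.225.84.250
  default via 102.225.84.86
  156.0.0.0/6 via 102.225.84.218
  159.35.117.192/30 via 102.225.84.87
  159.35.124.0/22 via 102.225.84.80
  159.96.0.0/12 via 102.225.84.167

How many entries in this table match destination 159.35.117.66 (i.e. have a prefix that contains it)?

5

Prefixes containing 159.35.117.66:
  0.0.0.0/0 (default, matches everything)
  156.0.0.0/6 (156.0.0.0 - 159.255.255.255)
  159.0.0.0/8 (159.0.0.0 - 159.255.255.255)
  159.32.0.0/11 (159.32.0.0 - 159.63.255.255)
  159.32.0.0/13 (159.32.0.0 - 159.39.255.255)
Total matching entries: 5.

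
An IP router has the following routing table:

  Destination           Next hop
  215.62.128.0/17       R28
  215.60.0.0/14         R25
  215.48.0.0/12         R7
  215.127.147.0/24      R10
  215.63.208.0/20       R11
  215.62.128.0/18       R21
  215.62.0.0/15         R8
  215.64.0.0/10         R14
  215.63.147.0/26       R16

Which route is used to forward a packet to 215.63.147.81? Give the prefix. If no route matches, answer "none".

Entries matching 215.63.147.81:
  215.48.0.0/12 (215.48.0.0 - 215.63.255.255)
  215.60.0.0/14 (215.60.0.0 - 215.63.255.255)
  215.62.0.0/15 (215.62.0.0 - 215.63.255.255)
Most specific is 215.62.0.0/15.

215.62.0.0/15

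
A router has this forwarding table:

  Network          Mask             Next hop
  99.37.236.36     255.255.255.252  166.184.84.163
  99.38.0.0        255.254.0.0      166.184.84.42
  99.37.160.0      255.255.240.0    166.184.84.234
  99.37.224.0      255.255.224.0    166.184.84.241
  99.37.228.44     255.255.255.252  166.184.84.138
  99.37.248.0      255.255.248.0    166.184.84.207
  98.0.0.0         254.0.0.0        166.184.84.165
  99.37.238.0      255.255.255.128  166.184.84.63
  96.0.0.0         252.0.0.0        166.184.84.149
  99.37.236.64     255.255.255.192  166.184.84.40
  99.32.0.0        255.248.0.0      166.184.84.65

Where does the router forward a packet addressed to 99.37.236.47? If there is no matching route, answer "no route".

Routes whose prefix contains 99.37.236.47:
  96.0.0.0/6 (96.0.0.0 - 99.255.255.255) -> 166.184.84.149
  98.0.0.0/7 (98.0.0.0 - 99.255.255.255) -> 166.184.84.165
  99.32.0.0/13 (99.32.0.0 - 99.39.255.255) -> 166.184.84.65
  99.37.224.0/19 (99.37.224.0 - 99.37.255.255) -> 166.184.84.241
More-specific entries that do NOT match:
  99.37.236.36/30 (99.37.236.36 - 99.37.236.39) does not contain 99.37.236.47
  99.37.228.44/30 (99.37.228.44 - 99.37.228.47) does not contain 99.37.236.47
  99.37.236.64/26 (99.37.236.64 - 99.37.236.127) does not contain 99.37.236.47
  99.37.238.0/25 (99.37.238.0 - 99.37.238.127) does not contain 99.37.236.47
  99.37.248.0/21 (99.37.248.0 - 99.37.255.255) does not contain 99.37.236.47
  99.37.160.0/20 (99.37.160.0 - 99.37.175.255) does not contain 99.37.236.47
Longest matching prefix is /19 -> next hop 166.184.84.241.

166.184.84.241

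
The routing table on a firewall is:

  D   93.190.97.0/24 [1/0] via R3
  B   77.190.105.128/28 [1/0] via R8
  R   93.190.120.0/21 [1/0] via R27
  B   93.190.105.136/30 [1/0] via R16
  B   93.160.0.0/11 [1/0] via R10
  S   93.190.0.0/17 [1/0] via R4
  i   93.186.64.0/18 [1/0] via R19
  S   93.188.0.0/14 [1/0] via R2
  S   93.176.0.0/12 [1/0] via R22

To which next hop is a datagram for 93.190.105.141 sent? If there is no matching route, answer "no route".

R4

Routes whose prefix contains 93.190.105.141:
  93.160.0.0/11 (93.160.0.0 - 93.191.255.255) -> R10
  93.176.0.0/12 (93.176.0.0 - 93.191.255.255) -> R22
  93.188.0.0/14 (93.188.0.0 - 93.191.255.255) -> R2
  93.190.0.0/17 (93.190.0.0 - 93.190.127.255) -> R4
More-specific entries that do NOT match:
  93.190.105.136/30 (93.190.105.136 - 93.190.105.139) does not contain 93.190.105.141
  77.190.105.128/28 (77.190.105.128 - 77.190.105.143) does not contain 93.190.105.141
  93.190.97.0/24 (93.190.97.0 - 93.190.97.255) does not contain 93.190.105.141
  93.190.120.0/21 (93.190.120.0 - 93.190.127.255) does not contain 93.190.105.141
  93.186.64.0/18 (93.186.64.0 - 93.186.127.255) does not contain 93.190.105.141
Longest matching prefix is /17 -> next hop R4.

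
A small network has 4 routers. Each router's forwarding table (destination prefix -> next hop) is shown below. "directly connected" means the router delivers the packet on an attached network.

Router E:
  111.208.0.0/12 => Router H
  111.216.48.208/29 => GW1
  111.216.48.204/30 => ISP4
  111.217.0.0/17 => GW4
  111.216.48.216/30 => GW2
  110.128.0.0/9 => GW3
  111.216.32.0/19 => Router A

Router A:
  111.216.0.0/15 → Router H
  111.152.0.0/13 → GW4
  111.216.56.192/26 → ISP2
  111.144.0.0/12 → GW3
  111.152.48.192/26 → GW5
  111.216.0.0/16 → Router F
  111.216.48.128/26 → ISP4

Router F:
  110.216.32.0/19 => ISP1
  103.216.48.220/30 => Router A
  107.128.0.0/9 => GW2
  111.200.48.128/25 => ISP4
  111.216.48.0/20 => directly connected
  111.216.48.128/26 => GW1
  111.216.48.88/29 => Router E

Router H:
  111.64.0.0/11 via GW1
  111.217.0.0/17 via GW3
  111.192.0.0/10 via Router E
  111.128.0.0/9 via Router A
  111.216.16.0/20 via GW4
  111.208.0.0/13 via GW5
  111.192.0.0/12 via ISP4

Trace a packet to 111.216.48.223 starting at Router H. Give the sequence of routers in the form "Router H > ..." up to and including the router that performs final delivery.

Router H > Router E > Router A > Router F

At Router H: longest match for 111.216.48.223 is 111.192.0.0/10 -> Router E
At Router E: longest match for 111.216.48.223 is 111.216.32.0/19 -> Router A
At Router A: longest match for 111.216.48.223 is 111.216.0.0/16 -> Router F
At Router F: longest match for 111.216.48.223 is 111.216.48.0/20 -> directly connected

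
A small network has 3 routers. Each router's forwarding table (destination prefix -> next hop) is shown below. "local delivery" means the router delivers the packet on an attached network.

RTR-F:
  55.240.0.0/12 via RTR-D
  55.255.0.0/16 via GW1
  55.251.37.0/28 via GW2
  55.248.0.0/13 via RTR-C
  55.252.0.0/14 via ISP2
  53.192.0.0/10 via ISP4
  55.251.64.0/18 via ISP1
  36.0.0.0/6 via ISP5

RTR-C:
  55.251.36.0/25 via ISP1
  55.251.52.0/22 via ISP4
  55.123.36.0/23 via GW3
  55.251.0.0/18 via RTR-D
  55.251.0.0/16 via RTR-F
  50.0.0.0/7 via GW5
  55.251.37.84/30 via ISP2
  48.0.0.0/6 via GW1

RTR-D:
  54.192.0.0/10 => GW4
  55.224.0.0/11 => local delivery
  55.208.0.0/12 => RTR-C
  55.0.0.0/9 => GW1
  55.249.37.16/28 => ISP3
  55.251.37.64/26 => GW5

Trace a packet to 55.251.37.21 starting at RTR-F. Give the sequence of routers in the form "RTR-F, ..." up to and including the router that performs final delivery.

At RTR-F: longest match for 55.251.37.21 is 55.248.0.0/13 -> RTR-C
At RTR-C: longest match for 55.251.37.21 is 55.251.0.0/18 -> RTR-D
At RTR-D: longest match for 55.251.37.21 is 55.224.0.0/11 -> local delivery

RTR-F, RTR-C, RTR-D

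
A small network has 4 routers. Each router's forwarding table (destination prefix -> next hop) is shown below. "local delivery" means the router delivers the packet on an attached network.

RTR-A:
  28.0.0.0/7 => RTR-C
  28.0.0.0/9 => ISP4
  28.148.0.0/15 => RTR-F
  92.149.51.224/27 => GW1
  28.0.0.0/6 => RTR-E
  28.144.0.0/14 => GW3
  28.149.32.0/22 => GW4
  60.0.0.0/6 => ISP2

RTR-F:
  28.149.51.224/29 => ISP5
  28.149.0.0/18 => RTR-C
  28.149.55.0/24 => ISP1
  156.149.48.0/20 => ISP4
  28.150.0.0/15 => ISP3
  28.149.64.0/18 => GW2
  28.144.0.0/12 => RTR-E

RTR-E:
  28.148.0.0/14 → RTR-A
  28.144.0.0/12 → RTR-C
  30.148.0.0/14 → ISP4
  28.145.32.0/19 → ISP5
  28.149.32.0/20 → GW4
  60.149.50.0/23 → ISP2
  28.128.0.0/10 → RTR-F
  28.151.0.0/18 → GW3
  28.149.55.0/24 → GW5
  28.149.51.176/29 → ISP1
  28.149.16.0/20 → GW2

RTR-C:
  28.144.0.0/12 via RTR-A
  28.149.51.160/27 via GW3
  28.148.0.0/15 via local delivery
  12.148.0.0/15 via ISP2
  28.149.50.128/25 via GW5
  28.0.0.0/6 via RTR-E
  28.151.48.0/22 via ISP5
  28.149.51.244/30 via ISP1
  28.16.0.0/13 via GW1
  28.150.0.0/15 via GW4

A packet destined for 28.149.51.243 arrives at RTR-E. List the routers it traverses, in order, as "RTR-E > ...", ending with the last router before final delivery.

At RTR-E: longest match for 28.149.51.243 is 28.148.0.0/14 -> RTR-A
At RTR-A: longest match for 28.149.51.243 is 28.148.0.0/15 -> RTR-F
At RTR-F: longest match for 28.149.51.243 is 28.149.0.0/18 -> RTR-C
At RTR-C: longest match for 28.149.51.243 is 28.148.0.0/15 -> local delivery

RTR-E > RTR-A > RTR-F > RTR-C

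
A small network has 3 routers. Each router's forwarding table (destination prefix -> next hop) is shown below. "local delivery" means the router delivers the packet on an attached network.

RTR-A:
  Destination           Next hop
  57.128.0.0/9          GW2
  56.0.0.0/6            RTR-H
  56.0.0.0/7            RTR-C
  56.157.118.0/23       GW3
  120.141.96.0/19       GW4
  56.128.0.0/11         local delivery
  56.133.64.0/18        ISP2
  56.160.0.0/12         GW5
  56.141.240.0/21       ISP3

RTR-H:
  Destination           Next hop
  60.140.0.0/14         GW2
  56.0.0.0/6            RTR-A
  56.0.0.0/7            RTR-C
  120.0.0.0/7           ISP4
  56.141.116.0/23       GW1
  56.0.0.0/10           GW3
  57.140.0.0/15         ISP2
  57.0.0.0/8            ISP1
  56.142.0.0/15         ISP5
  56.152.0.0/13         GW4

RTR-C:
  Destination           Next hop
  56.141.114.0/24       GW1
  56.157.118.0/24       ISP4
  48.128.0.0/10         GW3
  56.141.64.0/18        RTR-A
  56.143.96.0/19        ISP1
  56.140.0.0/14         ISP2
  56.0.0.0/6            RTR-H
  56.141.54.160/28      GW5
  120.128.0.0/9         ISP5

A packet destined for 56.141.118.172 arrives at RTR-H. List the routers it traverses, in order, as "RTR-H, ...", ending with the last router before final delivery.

RTR-H, RTR-C, RTR-A

At RTR-H: longest match for 56.141.118.172 is 56.0.0.0/7 -> RTR-C
At RTR-C: longest match for 56.141.118.172 is 56.141.64.0/18 -> RTR-A
At RTR-A: longest match for 56.141.118.172 is 56.128.0.0/11 -> local delivery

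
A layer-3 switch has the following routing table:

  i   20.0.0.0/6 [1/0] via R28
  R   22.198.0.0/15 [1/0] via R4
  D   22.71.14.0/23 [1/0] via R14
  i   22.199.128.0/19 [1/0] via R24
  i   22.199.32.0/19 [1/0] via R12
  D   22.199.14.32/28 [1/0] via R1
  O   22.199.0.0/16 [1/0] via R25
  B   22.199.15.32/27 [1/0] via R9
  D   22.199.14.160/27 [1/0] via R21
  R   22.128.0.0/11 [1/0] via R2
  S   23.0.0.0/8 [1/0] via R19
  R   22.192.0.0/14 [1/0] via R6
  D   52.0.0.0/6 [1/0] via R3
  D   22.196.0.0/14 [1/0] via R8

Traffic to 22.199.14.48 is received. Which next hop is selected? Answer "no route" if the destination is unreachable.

Routes whose prefix contains 22.199.14.48:
  20.0.0.0/6 (20.0.0.0 - 23.255.255.255) -> R28
  22.196.0.0/14 (22.196.0.0 - 22.199.255.255) -> R8
  22.198.0.0/15 (22.198.0.0 - 22.199.255.255) -> R4
  22.199.0.0/16 (22.199.0.0 - 22.199.255.255) -> R25
More-specific entries that do NOT match:
  22.199.14.32/28 (22.199.14.32 - 22.199.14.47) does not contain 22.199.14.48
  22.199.15.32/27 (22.199.15.32 - 22.199.15.63) does not contain 22.199.14.48
  22.199.14.160/27 (22.199.14.160 - 22.199.14.191) does not contain 22.199.14.48
  22.71.14.0/23 (22.71.14.0 - 22.71.15.255) does not contain 22.199.14.48
  22.199.128.0/19 (22.199.128.0 - 22.199.159.255) does not contain 22.199.14.48
  22.199.32.0/19 (22.199.32.0 - 22.199.63.255) does not contain 22.199.14.48
Longest matching prefix is /16 -> next hop R25.

R25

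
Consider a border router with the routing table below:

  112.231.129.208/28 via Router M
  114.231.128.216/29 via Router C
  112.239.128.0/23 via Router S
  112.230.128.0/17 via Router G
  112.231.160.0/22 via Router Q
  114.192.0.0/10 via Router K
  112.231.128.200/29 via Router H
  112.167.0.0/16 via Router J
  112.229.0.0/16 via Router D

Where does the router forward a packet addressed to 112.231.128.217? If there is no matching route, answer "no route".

No entry's prefix contains 112.231.128.217; there is no default route.

no route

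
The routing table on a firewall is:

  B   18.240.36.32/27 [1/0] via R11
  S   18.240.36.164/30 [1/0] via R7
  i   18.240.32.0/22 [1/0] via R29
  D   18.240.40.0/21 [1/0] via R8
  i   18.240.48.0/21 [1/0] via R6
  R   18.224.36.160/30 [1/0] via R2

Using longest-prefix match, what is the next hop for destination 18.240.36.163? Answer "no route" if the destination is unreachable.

No entry's prefix contains 18.240.36.163; there is no default route.

no route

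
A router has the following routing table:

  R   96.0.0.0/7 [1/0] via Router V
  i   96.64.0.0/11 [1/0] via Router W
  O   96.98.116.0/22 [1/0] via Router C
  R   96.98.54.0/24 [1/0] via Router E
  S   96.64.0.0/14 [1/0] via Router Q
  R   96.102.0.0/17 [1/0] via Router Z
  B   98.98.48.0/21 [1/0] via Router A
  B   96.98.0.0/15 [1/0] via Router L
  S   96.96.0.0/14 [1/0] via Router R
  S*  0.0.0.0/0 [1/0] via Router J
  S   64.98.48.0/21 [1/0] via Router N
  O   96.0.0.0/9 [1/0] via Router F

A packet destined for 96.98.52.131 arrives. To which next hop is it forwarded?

Routes whose prefix contains 96.98.52.131:
  0.0.0.0/0 (default, matches everything) -> Router J
  96.0.0.0/7 (96.0.0.0 - 97.255.255.255) -> Router V
  96.0.0.0/9 (96.0.0.0 - 96.127.255.255) -> Router F
  96.96.0.0/14 (96.96.0.0 - 96.99.255.255) -> Router R
  96.98.0.0/15 (96.98.0.0 - 96.99.255.255) -> Router L
More-specific entries that do NOT match:
  96.98.54.0/24 (96.98.54.0 - 96.98.54.255) does not contain 96.98.52.131
  96.98.116.0/22 (96.98.116.0 - 96.98.119.255) does not contain 96.98.52.131
  98.98.48.0/21 (98.98.48.0 - 98.98.55.255) does not contain 96.98.52.131
  64.98.48.0/21 (64.98.48.0 - 64.98.55.255) does not contain 96.98.52.131
  96.102.0.0/17 (96.102.0.0 - 96.102.127.255) does not contain 96.98.52.131
Longest matching prefix is /15 -> next hop Router L.

Router L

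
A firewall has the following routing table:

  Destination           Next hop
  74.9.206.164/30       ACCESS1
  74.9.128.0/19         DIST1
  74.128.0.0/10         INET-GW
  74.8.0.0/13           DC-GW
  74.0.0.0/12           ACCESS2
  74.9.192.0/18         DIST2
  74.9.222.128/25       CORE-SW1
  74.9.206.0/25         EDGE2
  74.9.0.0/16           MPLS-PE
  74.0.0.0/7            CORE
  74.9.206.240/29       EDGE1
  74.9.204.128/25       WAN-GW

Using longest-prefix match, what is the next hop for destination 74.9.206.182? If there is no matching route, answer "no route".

Routes whose prefix contains 74.9.206.182:
  74.0.0.0/7 (74.0.0.0 - 75.255.255.255) -> CORE
  74.0.0.0/12 (74.0.0.0 - 74.15.255.255) -> ACCESS2
  74.8.0.0/13 (74.8.0.0 - 74.15.255.255) -> DC-GW
  74.9.0.0/16 (74.9.0.0 - 74.9.255.255) -> MPLS-PE
  74.9.192.0/18 (74.9.192.0 - 74.9.255.255) -> DIST2
More-specific entries that do NOT match:
  74.9.206.164/30 (74.9.206.164 - 74.9.206.167) does not contain 74.9.206.182
  74.9.206.240/29 (74.9.206.240 - 74.9.206.247) does not contain 74.9.206.182
  74.9.222.128/25 (74.9.222.128 - 74.9.222.255) does not contain 74.9.206.182
  74.9.206.0/25 (74.9.206.0 - 74.9.206.127) does not contain 74.9.206.182
  74.9.204.128/25 (74.9.204.128 - 74.9.204.255) does not contain 74.9.206.182
  74.9.128.0/19 (74.9.128.0 - 74.9.159.255) does not contain 74.9.206.182
Longest matching prefix is /18 -> next hop DIST2.

DIST2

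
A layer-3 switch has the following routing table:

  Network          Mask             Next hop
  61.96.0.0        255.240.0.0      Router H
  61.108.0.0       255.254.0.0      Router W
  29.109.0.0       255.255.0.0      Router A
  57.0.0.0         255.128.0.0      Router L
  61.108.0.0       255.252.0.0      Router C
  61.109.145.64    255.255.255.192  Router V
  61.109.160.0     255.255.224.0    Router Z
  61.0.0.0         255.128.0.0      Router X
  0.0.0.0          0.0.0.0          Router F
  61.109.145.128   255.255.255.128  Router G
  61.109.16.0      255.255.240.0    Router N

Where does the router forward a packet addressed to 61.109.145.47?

Router W

Routes whose prefix contains 61.109.145.47:
  0.0.0.0/0 (default, matches everything) -> Router F
  61.0.0.0/9 (61.0.0.0 - 61.127.255.255) -> Router X
  61.96.0.0/12 (61.96.0.0 - 61.111.255.255) -> Router H
  61.108.0.0/14 (61.108.0.0 - 61.111.255.255) -> Router C
  61.108.0.0/15 (61.108.0.0 - 61.109.255.255) -> Router W
More-specific entries that do NOT match:
  61.109.145.64/26 (61.109.145.64 - 61.109.145.127) does not contain 61.109.145.47
  61.109.145.128/25 (61.109.145.128 - 61.109.145.255) does not contain 61.109.145.47
  61.109.16.0/20 (61.109.16.0 - 61.109.31.255) does not contain 61.109.145.47
  61.109.160.0/19 (61.109.160.0 - 61.109.191.255) does not contain 61.109.145.47
  29.109.0.0/16 (29.109.0.0 - 29.109.255.255) does not contain 61.109.145.47
Longest matching prefix is /15 -> next hop Router W.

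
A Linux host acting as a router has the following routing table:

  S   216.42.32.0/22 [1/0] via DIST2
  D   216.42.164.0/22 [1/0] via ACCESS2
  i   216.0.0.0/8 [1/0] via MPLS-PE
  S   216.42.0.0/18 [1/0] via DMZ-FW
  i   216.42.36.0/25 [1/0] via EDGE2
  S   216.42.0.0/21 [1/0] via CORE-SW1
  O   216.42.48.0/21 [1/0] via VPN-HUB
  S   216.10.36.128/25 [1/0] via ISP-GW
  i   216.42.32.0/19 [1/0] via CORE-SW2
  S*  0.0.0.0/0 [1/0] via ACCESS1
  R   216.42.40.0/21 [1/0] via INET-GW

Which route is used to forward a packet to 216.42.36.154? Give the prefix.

Entries matching 216.42.36.154:
  0.0.0.0/0 (default, matches everything)
  216.0.0.0/8 (216.0.0.0 - 216.255.255.255)
  216.42.0.0/18 (216.42.0.0 - 216.42.63.255)
  216.42.32.0/19 (216.42.32.0 - 216.42.63.255)
Most specific is 216.42.32.0/19.

216.42.32.0/19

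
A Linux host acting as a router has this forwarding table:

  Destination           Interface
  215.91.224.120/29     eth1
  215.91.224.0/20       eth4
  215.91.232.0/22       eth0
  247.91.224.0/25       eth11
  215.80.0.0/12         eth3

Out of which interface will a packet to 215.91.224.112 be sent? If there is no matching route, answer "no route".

Routes whose prefix contains 215.91.224.112:
  215.80.0.0/12 (215.80.0.0 - 215.95.255.255) -> eth3
  215.91.224.0/20 (215.91.224.0 - 215.91.239.255) -> eth4
More-specific entries that do NOT match:
  215.91.224.120/29 (215.91.224.120 - 215.91.224.127) does not contain 215.91.224.112
  247.91.224.0/25 (247.91.224.0 - 247.91.224.127) does not contain 215.91.224.112
  215.91.232.0/22 (215.91.232.0 - 215.91.235.255) does not contain 215.91.224.112
Longest matching prefix is /20 -> interface eth4.

eth4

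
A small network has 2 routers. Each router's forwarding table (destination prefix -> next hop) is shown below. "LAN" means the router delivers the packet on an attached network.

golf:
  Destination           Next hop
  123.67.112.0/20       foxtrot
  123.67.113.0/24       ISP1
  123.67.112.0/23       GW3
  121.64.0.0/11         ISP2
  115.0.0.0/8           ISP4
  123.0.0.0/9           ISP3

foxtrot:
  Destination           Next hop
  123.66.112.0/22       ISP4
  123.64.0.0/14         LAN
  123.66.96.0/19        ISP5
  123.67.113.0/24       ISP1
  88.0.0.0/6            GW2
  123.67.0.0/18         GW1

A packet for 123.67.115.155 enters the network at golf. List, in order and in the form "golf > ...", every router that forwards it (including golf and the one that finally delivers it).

golf > foxtrot

At golf: longest match for 123.67.115.155 is 123.67.112.0/20 -> foxtrot
At foxtrot: longest match for 123.67.115.155 is 123.64.0.0/14 -> LAN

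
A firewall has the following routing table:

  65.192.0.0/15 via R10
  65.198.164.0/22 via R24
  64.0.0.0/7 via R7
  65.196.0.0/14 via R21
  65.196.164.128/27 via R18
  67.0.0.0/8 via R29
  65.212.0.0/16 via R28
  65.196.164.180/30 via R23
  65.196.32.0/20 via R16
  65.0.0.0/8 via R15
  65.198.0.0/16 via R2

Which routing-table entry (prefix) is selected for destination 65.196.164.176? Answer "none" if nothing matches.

Entries matching 65.196.164.176:
  64.0.0.0/7 (64.0.0.0 - 65.255.255.255)
  65.0.0.0/8 (65.0.0.0 - 65.255.255.255)
  65.196.0.0/14 (65.196.0.0 - 65.199.255.255)
Most specific is 65.196.0.0/14.

65.196.0.0/14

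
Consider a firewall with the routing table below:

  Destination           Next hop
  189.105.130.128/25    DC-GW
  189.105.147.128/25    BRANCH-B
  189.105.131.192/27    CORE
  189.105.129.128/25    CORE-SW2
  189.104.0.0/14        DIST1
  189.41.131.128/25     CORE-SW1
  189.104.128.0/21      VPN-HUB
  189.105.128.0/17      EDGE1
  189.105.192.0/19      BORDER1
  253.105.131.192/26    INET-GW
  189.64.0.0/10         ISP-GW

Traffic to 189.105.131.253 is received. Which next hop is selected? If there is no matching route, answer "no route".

Routes whose prefix contains 189.105.131.253:
  189.64.0.0/10 (189.64.0.0 - 189.127.255.255) -> ISP-GW
  189.104.0.0/14 (189.104.0.0 - 189.107.255.255) -> DIST1
  189.105.128.0/17 (189.105.128.0 - 189.105.255.255) -> EDGE1
More-specific entries that do NOT match:
  189.105.131.192/27 (189.105.131.192 - 189.105.131.223) does not contain 189.105.131.253
  253.105.131.192/26 (253.105.131.192 - 253.105.131.255) does not contain 189.105.131.253
  189.105.130.128/25 (189.105.130.128 - 189.105.130.255) does not contain 189.105.131.253
  189.105.147.128/25 (189.105.147.128 - 189.105.147.255) does not contain 189.105.131.253
  189.105.129.128/25 (189.105.129.128 - 189.105.129.255) does not contain 189.105.131.253
  189.41.131.128/25 (189.41.131.128 - 189.41.131.255) does not contain 189.105.131.253
  189.104.128.0/21 (189.104.128.0 - 189.104.135.255) does not contain 189.105.131.253
  189.105.192.0/19 (189.105.192.0 - 189.105.223.255) does not contain 189.105.131.253
Longest matching prefix is /17 -> next hop EDGE1.

EDGE1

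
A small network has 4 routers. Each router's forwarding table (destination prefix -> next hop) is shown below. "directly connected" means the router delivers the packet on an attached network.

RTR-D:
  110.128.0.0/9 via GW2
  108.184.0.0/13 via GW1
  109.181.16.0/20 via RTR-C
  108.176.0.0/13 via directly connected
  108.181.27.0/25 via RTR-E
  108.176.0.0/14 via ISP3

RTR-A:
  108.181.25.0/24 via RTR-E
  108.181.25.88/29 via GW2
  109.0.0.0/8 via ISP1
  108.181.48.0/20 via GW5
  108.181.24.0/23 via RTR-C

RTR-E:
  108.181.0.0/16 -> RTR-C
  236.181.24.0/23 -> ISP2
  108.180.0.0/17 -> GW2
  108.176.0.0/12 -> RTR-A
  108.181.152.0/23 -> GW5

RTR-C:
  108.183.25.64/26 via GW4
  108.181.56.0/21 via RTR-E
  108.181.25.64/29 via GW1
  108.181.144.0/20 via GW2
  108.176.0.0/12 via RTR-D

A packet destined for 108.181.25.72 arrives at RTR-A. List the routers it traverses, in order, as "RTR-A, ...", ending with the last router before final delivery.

RTR-A, RTR-E, RTR-C, RTR-D

At RTR-A: longest match for 108.181.25.72 is 108.181.25.0/24 -> RTR-E
At RTR-E: longest match for 108.181.25.72 is 108.181.0.0/16 -> RTR-C
At RTR-C: longest match for 108.181.25.72 is 108.176.0.0/12 -> RTR-D
At RTR-D: longest match for 108.181.25.72 is 108.176.0.0/13 -> directly connected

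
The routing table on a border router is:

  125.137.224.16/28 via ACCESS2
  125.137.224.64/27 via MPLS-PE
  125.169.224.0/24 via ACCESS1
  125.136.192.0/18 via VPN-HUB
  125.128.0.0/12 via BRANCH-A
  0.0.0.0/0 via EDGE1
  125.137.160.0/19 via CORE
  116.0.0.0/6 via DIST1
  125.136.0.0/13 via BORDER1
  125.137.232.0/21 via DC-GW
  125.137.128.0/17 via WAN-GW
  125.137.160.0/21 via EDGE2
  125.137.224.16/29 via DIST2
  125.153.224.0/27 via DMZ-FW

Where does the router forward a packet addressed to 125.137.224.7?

Routes whose prefix contains 125.137.224.7:
  0.0.0.0/0 (default, matches everything) -> EDGE1
  125.128.0.0/12 (125.128.0.0 - 125.143.255.255) -> BRANCH-A
  125.136.0.0/13 (125.136.0.0 - 125.143.255.255) -> BORDER1
  125.137.128.0/17 (125.137.128.0 - 125.137.255.255) -> WAN-GW
More-specific entries that do NOT match:
  125.137.224.16/29 (125.137.224.16 - 125.137.224.23) does not contain 125.137.224.7
  125.137.224.16/28 (125.137.224.16 - 125.137.224.31) does not contain 125.137.224.7
  125.137.224.64/27 (125.137.224.64 - 125.137.224.95) does not contain 125.137.224.7
  125.153.224.0/27 (125.153.224.0 - 125.153.224.31) does not contain 125.137.224.7
  125.169.224.0/24 (125.169.224.0 - 125.169.224.255) does not contain 125.137.224.7
  125.137.232.0/21 (125.137.232.0 - 125.137.239.255) does not contain 125.137.224.7
  125.137.160.0/21 (125.137.160.0 - 125.137.167.255) does not contain 125.137.224.7
  125.137.160.0/19 (125.137.160.0 - 125.137.191.255) does not contain 125.137.224.7
  125.136.192.0/18 (125.136.192.0 - 125.136.255.255) does not contain 125.137.224.7
Longest matching prefix is /17 -> next hop WAN-GW.

WAN-GW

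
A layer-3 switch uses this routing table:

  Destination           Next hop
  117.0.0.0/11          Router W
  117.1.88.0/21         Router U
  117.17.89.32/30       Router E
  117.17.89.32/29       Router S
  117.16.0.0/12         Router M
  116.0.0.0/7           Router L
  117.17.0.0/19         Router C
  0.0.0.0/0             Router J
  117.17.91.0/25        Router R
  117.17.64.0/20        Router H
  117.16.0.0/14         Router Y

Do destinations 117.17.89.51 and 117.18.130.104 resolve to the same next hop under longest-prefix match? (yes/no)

117.17.89.51: longest match 117.16.0.0/14 -> Router Y
117.18.130.104: longest match 117.16.0.0/14 -> Router Y

yes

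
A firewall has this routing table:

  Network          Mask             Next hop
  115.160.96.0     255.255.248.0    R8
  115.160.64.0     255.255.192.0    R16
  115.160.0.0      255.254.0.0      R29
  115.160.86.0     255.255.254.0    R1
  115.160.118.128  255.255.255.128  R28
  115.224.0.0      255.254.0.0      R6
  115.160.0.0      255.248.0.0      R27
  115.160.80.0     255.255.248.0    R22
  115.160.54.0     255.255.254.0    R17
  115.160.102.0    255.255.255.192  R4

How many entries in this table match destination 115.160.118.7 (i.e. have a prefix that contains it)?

Prefixes containing 115.160.118.7:
  115.160.0.0/13 (115.160.0.0 - 115.167.255.255)
  115.160.0.0/15 (115.160.0.0 - 115.161.255.255)
  115.160.64.0/18 (115.160.64.0 - 115.160.127.255)
Total matching entries: 3.

3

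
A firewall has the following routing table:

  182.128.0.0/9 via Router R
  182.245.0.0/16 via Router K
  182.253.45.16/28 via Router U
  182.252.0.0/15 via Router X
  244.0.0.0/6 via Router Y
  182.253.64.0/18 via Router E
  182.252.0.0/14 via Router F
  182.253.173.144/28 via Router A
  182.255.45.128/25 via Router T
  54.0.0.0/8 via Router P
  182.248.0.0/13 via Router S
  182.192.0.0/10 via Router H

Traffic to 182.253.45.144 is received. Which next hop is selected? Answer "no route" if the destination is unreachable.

Routes whose prefix contains 182.253.45.144:
  182.128.0.0/9 (182.128.0.0 - 182.255.255.255) -> Router R
  182.192.0.0/10 (182.192.0.0 - 182.255.255.255) -> Router H
  182.248.0.0/13 (182.248.0.0 - 182.255.255.255) -> Router S
  182.252.0.0/14 (182.252.0.0 - 182.255.255.255) -> Router F
  182.252.0.0/15 (182.252.0.0 - 182.253.255.255) -> Router X
More-specific entries that do NOT match:
  182.253.45.16/28 (182.253.45.16 - 182.253.45.31) does not contain 182.253.45.144
  182.253.173.144/28 (182.253.173.144 - 182.253.173.159) does not contain 182.253.45.144
  182.255.45.128/25 (182.255.45.128 - 182.255.45.255) does not contain 182.253.45.144
  182.253.64.0/18 (182.253.64.0 - 182.253.127.255) does not contain 182.253.45.144
  182.245.0.0/16 (182.245.0.0 - 182.245.255.255) does not contain 182.253.45.144
Longest matching prefix is /15 -> next hop Router X.

Router X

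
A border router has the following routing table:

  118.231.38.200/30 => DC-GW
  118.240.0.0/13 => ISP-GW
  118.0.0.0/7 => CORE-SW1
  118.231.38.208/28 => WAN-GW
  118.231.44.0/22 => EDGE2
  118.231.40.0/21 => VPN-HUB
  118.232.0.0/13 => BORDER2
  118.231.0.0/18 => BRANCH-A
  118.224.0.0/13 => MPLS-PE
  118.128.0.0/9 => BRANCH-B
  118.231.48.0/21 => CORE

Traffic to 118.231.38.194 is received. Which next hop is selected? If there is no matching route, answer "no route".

Routes whose prefix contains 118.231.38.194:
  118.0.0.0/7 (118.0.0.0 - 119.255.255.255) -> CORE-SW1
  118.128.0.0/9 (118.128.0.0 - 118.255.255.255) -> BRANCH-B
  118.224.0.0/13 (118.224.0.0 - 118.231.255.255) -> MPLS-PE
  118.231.0.0/18 (118.231.0.0 - 118.231.63.255) -> BRANCH-A
More-specific entries that do NOT match:
  118.231.38.200/30 (118.231.38.200 - 118.231.38.203) does not contain 118.231.38.194
  118.231.38.208/28 (118.231.38.208 - 118.231.38.223) does not contain 118.231.38.194
  118.231.44.0/22 (118.231.44.0 - 118.231.47.255) does not contain 118.231.38.194
  118.231.40.0/21 (118.231.40.0 - 118.231.47.255) does not contain 118.231.38.194
  118.231.48.0/21 (118.231.48.0 - 118.231.55.255) does not contain 118.231.38.194
Longest matching prefix is /18 -> next hop BRANCH-A.

BRANCH-A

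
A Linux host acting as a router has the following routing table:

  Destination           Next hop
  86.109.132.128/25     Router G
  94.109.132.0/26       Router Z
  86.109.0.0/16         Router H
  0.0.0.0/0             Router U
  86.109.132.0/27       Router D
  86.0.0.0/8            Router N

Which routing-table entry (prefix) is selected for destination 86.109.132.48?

Entries matching 86.109.132.48:
  0.0.0.0/0 (default, matches everything)
  86.0.0.0/8 (86.0.0.0 - 86.255.255.255)
  86.109.0.0/16 (86.109.0.0 - 86.109.255.255)
Most specific is 86.109.0.0/16.

86.109.0.0/16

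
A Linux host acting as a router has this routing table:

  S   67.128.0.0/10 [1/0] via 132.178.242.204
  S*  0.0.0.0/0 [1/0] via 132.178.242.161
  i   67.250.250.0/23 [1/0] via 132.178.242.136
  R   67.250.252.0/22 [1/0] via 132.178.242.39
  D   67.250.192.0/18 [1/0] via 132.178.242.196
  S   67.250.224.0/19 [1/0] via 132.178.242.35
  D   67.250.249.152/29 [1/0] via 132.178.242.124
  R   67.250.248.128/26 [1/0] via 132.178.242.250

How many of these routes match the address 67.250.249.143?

Prefixes containing 67.250.249.143:
  0.0.0.0/0 (default, matches everything)
  67.250.192.0/18 (67.250.192.0 - 67.250.255.255)
  67.250.224.0/19 (67.250.224.0 - 67.250.255.255)
Total matching entries: 3.

3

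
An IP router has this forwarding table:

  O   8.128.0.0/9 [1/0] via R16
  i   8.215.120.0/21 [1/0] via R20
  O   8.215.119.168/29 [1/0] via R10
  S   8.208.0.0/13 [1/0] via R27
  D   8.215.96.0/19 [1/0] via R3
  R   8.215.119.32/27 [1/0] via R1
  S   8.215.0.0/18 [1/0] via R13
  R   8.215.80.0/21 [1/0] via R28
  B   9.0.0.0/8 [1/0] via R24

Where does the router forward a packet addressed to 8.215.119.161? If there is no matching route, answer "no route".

R3

Routes whose prefix contains 8.215.119.161:
  8.128.0.0/9 (8.128.0.0 - 8.255.255.255) -> R16
  8.208.0.0/13 (8.208.0.0 - 8.215.255.255) -> R27
  8.215.96.0/19 (8.215.96.0 - 8.215.127.255) -> R3
More-specific entries that do NOT match:
  8.215.119.168/29 (8.215.119.168 - 8.215.119.175) does not contain 8.215.119.161
  8.215.119.32/27 (8.215.119.32 - 8.215.119.63) does not contain 8.215.119.161
  8.215.120.0/21 (8.215.120.0 - 8.215.127.255) does not contain 8.215.119.161
  8.215.80.0/21 (8.215.80.0 - 8.215.87.255) does not contain 8.215.119.161
Longest matching prefix is /19 -> next hop R3.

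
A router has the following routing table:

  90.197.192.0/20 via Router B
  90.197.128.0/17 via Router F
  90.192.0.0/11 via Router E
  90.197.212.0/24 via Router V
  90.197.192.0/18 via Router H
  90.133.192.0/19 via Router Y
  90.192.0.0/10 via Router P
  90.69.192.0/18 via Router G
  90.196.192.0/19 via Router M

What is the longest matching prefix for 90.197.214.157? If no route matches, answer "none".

Entries matching 90.197.214.157:
  90.192.0.0/10 (90.192.0.0 - 90.255.255.255)
  90.192.0.0/11 (90.192.0.0 - 90.223.255.255)
  90.197.128.0/17 (90.197.128.0 - 90.197.255.255)
  90.197.192.0/18 (90.197.192.0 - 90.197.255.255)
Most specific is 90.197.192.0/18.

90.197.192.0/18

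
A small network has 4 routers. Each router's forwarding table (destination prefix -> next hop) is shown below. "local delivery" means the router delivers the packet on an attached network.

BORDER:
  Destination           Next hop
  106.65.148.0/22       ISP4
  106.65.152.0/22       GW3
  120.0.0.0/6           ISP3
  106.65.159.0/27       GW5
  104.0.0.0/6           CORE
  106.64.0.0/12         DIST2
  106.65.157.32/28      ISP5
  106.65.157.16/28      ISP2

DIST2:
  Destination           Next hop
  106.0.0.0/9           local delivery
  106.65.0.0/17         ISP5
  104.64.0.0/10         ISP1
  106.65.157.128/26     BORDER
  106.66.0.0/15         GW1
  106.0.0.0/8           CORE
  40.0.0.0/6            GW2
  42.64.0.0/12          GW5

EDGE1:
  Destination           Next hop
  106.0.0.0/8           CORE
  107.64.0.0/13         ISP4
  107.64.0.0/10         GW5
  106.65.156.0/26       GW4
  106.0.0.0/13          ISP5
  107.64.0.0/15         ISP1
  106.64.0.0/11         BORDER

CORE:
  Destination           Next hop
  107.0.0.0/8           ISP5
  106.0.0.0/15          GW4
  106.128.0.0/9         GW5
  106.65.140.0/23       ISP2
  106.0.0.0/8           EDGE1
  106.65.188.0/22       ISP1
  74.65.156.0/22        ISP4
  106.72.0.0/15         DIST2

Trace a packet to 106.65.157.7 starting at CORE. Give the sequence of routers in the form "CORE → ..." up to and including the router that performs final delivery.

CORE → EDGE1 → BORDER → DIST2

At CORE: longest match for 106.65.157.7 is 106.0.0.0/8 -> EDGE1
At EDGE1: longest match for 106.65.157.7 is 106.64.0.0/11 -> BORDER
At BORDER: longest match for 106.65.157.7 is 106.64.0.0/12 -> DIST2
At DIST2: longest match for 106.65.157.7 is 106.0.0.0/9 -> local delivery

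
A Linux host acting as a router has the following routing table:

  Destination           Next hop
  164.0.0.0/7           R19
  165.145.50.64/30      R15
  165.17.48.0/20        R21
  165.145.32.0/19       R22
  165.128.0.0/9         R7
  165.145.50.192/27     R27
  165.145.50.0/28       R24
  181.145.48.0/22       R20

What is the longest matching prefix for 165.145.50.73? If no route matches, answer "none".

165.145.32.0/19

Entries matching 165.145.50.73:
  164.0.0.0/7 (164.0.0.0 - 165.255.255.255)
  165.128.0.0/9 (165.128.0.0 - 165.255.255.255)
  165.145.32.0/19 (165.145.32.0 - 165.145.63.255)
Most specific is 165.145.32.0/19.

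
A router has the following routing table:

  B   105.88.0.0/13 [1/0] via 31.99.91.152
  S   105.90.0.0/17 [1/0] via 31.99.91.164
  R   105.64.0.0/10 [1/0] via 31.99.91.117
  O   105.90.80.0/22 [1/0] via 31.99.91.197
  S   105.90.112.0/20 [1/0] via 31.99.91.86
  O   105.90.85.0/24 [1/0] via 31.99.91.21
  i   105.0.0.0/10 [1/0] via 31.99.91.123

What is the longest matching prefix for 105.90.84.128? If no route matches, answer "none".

Entries matching 105.90.84.128:
  105.64.0.0/10 (105.64.0.0 - 105.127.255.255)
  105.88.0.0/13 (105.88.0.0 - 105.95.255.255)
  105.90.0.0/17 (105.90.0.0 - 105.90.127.255)
Most specific is 105.90.0.0/17.

105.90.0.0/17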